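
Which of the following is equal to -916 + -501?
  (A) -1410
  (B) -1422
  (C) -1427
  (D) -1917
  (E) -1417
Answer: E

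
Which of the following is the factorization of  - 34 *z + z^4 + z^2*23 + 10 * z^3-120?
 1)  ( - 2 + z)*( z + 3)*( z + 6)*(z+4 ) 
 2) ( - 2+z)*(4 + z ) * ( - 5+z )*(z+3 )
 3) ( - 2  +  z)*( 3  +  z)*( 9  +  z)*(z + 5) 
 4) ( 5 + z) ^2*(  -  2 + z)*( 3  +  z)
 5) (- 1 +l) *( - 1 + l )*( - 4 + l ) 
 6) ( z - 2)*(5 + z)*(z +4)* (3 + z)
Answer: 6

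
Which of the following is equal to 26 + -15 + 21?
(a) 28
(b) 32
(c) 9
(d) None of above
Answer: b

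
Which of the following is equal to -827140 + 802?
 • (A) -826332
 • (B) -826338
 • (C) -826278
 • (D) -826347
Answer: B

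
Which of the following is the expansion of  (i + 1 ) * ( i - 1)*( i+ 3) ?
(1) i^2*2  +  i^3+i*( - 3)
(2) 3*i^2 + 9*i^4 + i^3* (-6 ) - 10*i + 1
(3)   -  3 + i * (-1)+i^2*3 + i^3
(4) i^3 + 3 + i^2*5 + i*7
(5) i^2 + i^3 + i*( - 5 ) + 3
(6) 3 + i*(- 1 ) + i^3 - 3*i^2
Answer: 3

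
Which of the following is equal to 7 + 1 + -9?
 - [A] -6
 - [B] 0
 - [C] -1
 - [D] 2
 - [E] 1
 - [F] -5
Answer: C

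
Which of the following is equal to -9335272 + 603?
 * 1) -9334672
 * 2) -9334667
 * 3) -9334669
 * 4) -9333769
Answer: 3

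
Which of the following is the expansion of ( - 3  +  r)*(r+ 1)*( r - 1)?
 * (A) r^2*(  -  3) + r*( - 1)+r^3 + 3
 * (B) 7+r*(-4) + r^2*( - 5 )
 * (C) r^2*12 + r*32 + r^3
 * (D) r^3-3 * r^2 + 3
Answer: A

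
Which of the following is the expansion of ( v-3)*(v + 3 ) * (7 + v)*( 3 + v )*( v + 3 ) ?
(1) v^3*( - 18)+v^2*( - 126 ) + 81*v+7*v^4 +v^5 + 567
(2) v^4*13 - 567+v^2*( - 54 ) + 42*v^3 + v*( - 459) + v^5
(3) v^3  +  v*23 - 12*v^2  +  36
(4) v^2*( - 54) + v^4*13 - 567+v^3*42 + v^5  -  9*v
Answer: 2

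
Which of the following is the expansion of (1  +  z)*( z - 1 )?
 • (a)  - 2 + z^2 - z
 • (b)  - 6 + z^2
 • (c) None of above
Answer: c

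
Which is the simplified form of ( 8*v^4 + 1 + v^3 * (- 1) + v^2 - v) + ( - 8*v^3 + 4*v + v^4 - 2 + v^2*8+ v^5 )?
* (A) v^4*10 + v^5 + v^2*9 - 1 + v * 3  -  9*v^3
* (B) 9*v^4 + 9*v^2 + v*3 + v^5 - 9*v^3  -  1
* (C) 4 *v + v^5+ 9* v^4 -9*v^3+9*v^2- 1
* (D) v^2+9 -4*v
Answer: B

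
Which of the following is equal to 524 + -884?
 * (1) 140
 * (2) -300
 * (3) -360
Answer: 3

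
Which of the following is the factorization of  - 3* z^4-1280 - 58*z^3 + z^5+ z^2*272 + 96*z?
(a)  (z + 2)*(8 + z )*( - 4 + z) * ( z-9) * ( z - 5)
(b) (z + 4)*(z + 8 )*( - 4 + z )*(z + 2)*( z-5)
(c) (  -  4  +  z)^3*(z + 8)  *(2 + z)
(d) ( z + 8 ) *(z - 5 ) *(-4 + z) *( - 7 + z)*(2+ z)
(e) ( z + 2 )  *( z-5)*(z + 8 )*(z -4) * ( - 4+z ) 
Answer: e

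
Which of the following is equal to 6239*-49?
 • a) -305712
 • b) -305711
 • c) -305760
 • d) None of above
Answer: b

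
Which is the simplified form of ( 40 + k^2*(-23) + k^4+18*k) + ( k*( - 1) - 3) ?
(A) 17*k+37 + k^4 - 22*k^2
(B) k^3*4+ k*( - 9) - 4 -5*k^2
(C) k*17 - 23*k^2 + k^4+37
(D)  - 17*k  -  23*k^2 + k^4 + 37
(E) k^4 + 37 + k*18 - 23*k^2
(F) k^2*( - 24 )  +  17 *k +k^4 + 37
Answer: C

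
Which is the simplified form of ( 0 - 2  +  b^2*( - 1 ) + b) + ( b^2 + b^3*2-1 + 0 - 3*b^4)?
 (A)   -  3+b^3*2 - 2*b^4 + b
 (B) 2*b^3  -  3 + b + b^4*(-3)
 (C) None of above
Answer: B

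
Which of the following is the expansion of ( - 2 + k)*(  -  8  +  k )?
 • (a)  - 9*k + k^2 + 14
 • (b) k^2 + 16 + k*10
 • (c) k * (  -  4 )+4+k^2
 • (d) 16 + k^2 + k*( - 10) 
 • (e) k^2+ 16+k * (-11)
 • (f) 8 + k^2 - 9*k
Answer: d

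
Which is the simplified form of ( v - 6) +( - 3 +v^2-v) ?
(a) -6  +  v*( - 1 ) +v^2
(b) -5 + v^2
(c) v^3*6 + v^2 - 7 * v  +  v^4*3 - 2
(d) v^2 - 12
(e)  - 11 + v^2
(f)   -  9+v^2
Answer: f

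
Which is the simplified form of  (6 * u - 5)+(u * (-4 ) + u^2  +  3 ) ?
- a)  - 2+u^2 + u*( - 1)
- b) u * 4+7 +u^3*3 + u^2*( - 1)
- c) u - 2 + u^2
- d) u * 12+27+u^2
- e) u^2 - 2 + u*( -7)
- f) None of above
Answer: f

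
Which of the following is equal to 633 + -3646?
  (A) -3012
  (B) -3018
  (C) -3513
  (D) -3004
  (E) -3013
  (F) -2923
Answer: E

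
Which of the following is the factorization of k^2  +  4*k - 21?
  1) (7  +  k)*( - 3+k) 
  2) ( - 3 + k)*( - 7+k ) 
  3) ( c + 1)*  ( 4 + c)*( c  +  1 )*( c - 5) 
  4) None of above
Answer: 1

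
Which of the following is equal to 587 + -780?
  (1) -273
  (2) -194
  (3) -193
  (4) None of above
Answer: 3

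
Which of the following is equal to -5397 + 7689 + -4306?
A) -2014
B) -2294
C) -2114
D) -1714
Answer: A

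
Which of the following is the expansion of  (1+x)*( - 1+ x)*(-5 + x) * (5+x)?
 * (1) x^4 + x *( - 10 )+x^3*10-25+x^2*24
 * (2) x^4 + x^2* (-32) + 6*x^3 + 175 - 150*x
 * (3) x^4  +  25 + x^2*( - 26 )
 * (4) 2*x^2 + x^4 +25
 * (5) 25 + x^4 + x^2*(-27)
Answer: 3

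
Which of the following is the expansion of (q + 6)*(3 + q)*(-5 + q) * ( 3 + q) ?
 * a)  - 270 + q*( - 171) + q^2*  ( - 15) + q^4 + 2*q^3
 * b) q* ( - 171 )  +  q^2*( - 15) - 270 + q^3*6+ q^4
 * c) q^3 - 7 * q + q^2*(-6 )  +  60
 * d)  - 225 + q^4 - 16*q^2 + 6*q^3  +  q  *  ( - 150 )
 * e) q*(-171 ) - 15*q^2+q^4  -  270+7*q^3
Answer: e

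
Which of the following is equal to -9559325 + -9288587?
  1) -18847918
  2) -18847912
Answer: 2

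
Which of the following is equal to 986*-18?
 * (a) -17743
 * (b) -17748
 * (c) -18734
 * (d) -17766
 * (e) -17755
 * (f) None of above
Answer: b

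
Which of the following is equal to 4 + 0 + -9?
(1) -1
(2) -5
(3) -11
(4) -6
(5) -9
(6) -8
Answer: 2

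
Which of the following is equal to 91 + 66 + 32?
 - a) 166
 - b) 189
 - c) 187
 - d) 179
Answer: b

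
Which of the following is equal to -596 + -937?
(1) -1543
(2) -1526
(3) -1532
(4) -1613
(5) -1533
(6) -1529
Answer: 5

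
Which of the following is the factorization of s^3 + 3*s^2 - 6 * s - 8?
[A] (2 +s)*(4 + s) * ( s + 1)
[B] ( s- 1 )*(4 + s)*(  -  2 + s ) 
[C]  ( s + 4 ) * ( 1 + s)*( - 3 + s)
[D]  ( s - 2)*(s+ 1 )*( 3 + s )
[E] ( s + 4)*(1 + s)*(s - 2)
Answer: E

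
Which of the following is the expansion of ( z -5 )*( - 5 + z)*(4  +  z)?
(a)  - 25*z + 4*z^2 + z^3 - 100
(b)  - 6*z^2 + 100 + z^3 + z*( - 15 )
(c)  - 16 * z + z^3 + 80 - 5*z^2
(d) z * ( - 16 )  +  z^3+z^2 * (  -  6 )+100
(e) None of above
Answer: b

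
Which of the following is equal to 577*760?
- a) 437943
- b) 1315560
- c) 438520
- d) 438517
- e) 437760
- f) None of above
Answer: c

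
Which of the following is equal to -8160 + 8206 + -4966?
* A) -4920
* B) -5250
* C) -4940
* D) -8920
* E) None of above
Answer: A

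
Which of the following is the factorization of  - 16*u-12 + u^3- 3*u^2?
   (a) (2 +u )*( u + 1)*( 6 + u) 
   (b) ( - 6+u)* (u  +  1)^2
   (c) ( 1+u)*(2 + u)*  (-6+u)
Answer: c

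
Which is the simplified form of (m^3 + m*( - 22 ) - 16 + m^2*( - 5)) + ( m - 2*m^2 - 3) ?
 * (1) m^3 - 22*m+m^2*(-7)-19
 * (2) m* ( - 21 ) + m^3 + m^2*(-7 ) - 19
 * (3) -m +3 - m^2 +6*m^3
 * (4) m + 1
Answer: 2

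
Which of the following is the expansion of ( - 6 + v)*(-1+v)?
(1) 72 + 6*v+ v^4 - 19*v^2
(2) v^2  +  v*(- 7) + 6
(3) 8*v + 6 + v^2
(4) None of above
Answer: 2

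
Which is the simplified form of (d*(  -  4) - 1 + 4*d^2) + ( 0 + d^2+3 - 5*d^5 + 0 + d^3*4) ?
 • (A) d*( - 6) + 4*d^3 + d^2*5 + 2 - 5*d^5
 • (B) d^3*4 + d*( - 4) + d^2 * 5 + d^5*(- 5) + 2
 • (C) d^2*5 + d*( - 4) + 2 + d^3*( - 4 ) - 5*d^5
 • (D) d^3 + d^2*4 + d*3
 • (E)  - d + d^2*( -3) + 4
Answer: B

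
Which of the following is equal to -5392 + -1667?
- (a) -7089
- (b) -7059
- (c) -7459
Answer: b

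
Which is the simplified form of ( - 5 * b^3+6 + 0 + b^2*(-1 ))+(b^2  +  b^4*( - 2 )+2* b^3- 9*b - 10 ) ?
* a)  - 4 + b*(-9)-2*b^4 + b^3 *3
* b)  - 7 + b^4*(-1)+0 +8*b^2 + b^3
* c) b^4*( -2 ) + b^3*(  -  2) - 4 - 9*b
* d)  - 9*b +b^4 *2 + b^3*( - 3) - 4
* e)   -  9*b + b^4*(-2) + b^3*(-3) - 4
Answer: e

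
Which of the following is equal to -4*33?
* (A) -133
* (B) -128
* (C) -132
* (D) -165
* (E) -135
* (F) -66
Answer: C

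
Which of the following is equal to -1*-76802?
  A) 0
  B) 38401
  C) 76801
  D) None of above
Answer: D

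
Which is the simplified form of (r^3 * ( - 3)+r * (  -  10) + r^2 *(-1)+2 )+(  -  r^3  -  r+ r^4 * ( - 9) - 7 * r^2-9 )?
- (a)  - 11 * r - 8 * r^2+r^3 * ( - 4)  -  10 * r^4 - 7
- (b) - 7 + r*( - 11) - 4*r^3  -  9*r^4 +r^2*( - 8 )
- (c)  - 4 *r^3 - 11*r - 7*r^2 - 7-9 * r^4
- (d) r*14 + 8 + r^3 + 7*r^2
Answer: b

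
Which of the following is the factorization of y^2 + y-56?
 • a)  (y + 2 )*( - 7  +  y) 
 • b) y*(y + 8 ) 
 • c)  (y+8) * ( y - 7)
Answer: c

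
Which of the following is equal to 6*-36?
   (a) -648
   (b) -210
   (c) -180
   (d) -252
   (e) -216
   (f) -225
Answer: e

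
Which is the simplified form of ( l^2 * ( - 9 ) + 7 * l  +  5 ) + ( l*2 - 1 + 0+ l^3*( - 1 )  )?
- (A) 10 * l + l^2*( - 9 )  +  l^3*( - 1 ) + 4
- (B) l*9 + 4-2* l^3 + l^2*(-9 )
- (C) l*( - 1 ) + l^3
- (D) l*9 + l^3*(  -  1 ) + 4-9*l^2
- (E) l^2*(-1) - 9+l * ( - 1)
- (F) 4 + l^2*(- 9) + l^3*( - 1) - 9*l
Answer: D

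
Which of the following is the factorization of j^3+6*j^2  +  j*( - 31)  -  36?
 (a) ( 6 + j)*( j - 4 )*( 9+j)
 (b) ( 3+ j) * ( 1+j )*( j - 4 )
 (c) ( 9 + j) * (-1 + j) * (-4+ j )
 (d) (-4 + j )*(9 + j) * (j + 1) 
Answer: d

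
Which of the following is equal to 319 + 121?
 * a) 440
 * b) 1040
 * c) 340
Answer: a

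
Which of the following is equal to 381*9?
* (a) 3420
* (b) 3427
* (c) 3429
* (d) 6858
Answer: c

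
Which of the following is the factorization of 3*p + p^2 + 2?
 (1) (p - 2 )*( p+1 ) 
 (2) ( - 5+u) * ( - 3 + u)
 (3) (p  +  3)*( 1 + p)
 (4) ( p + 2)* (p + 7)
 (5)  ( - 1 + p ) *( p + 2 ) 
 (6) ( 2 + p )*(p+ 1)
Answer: 6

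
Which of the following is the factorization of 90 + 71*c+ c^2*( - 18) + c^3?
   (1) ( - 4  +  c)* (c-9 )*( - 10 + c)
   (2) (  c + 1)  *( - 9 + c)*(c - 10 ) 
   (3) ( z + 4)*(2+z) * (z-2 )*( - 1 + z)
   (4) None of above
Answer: 2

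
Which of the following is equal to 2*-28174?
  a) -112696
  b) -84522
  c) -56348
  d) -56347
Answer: c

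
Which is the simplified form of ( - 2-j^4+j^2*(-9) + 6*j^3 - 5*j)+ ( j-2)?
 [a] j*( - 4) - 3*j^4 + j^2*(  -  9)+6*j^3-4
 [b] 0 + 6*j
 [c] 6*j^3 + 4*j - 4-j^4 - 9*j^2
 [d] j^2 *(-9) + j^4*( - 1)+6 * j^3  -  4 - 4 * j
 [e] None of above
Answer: d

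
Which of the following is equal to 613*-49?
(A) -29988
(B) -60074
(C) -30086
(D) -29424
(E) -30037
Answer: E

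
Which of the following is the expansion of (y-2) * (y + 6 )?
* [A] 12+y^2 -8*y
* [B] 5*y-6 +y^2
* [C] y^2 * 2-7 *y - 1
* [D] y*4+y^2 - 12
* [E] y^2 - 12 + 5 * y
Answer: D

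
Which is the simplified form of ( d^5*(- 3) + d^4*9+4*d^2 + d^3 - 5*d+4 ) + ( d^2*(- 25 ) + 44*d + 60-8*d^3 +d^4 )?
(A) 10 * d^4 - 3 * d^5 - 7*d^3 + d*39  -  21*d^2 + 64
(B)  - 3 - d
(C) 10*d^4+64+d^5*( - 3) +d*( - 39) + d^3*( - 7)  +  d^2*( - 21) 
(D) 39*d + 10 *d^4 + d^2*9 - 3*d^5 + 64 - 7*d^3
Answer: A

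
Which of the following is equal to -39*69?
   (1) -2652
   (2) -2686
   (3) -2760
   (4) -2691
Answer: 4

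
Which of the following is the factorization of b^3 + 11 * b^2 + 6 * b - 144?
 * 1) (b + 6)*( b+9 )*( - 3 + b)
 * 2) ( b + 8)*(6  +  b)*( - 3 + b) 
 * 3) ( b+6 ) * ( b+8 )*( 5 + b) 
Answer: 2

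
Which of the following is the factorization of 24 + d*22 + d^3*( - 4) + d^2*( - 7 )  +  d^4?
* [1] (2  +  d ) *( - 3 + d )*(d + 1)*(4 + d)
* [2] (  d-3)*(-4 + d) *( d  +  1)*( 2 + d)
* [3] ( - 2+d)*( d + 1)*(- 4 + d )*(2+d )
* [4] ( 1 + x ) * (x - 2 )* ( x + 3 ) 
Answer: 2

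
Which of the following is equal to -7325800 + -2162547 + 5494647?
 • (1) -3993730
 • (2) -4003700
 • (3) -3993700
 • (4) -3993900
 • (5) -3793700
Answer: 3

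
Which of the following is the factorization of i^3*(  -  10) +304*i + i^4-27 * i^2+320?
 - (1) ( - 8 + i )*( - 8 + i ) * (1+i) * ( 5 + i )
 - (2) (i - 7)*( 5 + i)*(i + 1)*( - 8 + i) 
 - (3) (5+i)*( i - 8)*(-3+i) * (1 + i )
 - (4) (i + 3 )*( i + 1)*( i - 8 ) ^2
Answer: 1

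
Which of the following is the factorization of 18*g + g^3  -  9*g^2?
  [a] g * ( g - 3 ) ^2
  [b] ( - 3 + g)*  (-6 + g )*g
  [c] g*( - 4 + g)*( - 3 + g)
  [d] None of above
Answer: b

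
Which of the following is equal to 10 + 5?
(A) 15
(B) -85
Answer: A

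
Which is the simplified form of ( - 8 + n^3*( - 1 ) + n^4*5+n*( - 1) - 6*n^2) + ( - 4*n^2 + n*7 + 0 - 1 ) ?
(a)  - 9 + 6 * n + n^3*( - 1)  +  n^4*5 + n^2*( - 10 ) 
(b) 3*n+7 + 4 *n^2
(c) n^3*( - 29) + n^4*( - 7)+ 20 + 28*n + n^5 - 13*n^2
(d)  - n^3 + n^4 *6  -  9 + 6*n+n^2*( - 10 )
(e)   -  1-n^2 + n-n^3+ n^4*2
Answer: a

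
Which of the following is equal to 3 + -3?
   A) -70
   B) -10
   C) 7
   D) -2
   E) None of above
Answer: E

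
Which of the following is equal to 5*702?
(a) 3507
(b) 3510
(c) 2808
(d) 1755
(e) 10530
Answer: b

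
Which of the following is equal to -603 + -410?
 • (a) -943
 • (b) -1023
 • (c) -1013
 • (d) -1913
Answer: c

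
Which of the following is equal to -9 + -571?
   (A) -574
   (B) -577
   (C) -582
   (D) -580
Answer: D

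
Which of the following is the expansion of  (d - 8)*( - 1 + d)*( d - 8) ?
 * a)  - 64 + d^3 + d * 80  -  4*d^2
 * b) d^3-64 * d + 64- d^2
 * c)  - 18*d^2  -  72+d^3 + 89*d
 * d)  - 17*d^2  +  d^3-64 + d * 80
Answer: d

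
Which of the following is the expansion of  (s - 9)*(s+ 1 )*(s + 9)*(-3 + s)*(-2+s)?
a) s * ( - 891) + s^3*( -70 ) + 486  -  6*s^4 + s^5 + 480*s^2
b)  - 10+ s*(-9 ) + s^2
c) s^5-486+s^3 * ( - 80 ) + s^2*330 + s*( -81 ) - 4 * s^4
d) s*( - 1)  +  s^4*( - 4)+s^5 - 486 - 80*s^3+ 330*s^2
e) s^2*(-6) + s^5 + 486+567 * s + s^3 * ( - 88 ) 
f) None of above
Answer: c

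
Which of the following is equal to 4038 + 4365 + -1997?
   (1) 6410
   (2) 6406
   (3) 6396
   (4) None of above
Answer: 2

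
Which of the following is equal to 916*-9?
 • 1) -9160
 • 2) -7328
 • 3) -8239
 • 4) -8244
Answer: 4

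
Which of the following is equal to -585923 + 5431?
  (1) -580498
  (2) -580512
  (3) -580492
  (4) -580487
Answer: 3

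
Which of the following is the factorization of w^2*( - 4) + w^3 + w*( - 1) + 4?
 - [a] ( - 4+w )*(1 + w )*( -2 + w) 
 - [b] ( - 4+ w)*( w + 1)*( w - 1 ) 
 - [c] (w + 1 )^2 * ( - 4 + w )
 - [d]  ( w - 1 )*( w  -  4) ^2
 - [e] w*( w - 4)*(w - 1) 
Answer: b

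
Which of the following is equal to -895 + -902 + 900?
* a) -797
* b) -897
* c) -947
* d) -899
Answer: b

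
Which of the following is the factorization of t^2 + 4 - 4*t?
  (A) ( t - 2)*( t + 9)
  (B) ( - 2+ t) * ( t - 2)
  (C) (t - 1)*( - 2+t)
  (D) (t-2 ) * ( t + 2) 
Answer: B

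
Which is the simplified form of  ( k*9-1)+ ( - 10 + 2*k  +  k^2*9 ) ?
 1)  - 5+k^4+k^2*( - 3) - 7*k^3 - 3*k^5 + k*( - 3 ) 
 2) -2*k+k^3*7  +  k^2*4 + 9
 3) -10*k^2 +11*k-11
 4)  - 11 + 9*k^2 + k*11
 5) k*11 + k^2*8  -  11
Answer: 4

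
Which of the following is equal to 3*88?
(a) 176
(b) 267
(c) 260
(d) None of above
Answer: d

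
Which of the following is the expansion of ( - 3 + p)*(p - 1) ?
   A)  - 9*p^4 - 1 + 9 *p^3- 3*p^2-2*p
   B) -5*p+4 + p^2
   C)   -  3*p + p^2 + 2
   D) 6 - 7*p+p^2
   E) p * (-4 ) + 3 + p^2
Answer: E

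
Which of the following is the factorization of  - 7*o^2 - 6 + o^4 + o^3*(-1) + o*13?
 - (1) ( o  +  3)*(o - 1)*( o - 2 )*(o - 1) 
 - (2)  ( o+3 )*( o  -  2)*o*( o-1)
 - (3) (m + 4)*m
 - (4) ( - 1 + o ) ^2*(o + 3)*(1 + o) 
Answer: 1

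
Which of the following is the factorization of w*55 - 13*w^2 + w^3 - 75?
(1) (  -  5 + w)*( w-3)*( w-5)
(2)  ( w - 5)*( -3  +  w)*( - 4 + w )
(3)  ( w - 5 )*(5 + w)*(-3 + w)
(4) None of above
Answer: 1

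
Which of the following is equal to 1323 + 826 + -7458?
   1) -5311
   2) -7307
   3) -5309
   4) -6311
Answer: 3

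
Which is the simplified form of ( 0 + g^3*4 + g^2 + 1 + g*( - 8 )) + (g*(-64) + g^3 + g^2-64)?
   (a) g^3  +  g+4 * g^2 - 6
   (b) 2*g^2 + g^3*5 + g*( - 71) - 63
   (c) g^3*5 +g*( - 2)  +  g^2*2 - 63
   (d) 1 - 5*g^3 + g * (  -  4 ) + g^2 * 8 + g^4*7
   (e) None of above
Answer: e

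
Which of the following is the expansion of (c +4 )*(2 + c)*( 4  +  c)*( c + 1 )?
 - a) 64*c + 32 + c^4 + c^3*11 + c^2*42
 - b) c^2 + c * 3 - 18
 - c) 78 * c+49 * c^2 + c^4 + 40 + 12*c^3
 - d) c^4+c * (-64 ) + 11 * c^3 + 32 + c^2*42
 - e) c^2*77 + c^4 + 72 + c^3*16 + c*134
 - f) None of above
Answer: a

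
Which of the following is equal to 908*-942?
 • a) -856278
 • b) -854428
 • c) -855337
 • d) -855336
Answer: d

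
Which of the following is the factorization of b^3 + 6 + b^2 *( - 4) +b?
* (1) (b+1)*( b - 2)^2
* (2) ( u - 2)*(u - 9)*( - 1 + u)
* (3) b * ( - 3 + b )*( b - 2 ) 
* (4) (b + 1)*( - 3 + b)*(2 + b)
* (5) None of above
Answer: 5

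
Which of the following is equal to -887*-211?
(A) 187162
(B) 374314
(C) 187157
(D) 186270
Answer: C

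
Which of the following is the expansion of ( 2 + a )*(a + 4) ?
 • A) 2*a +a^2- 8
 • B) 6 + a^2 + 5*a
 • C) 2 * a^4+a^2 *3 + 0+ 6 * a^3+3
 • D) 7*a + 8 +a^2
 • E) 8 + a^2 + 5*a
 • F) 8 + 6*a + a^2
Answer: F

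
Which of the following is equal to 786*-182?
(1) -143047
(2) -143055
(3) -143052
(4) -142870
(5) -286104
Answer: 3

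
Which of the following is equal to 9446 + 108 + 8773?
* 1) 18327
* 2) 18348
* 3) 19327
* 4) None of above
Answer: 1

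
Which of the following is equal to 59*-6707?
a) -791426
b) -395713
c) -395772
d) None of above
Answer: b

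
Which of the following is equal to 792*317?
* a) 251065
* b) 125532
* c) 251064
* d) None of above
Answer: c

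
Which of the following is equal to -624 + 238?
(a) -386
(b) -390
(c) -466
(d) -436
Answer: a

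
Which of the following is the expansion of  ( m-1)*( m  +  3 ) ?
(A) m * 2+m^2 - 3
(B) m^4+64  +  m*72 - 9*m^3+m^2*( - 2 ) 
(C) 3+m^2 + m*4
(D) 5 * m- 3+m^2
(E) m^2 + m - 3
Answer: A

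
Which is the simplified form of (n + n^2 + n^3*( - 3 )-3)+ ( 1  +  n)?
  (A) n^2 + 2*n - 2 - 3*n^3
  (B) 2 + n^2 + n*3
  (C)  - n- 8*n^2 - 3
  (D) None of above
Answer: A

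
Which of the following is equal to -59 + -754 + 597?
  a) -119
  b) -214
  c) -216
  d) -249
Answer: c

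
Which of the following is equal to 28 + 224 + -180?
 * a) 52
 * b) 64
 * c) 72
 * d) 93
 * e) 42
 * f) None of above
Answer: c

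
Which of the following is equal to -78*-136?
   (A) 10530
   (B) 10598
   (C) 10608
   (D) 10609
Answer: C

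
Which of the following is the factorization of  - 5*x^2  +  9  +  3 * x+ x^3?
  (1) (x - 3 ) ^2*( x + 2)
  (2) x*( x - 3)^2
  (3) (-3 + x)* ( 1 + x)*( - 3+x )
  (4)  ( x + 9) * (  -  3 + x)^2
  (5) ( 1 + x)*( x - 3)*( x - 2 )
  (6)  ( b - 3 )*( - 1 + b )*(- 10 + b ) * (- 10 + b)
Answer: 3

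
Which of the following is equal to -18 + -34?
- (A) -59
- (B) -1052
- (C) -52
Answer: C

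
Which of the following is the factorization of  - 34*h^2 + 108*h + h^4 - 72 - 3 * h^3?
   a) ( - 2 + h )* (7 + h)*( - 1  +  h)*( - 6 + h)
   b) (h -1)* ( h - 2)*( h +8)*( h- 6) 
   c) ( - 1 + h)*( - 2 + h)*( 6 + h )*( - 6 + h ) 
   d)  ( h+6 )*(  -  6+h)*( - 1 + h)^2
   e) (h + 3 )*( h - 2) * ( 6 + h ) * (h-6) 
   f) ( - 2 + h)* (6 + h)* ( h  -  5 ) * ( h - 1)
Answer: c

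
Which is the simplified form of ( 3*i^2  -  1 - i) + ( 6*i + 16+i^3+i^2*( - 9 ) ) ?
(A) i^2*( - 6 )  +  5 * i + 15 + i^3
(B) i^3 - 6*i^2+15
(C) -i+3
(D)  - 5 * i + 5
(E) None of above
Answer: A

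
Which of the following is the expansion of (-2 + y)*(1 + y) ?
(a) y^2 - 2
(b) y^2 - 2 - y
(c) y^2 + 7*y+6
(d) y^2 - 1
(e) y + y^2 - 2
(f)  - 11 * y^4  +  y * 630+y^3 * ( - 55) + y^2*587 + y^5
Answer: b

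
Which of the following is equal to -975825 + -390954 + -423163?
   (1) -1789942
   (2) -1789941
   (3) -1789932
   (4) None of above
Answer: 1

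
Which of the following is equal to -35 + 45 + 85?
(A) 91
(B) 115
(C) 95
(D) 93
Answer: C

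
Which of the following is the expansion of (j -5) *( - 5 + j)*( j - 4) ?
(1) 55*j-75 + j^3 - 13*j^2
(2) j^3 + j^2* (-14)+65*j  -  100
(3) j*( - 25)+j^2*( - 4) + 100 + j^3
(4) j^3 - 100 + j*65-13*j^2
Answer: 2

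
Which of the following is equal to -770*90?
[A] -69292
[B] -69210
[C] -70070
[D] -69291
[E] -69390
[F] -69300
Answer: F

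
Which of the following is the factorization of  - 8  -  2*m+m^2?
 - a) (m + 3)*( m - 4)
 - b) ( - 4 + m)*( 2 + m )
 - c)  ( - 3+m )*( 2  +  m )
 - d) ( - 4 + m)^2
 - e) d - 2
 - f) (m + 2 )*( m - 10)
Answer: b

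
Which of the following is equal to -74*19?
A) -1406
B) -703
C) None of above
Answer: A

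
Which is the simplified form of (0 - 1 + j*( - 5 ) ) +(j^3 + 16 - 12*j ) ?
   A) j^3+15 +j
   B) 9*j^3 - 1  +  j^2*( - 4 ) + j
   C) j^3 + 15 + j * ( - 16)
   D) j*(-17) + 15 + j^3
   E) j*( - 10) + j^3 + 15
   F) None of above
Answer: D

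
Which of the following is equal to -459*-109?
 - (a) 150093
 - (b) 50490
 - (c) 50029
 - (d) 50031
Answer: d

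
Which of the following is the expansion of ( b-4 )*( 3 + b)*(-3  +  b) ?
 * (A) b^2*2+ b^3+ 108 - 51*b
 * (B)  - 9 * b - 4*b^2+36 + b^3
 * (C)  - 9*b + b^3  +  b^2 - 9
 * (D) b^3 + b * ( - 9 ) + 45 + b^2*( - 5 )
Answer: B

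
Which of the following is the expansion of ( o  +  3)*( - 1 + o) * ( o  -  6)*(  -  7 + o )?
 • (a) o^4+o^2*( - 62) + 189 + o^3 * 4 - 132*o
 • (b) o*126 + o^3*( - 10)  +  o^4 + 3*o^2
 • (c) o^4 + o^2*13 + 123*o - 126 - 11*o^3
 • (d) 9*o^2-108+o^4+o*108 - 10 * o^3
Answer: c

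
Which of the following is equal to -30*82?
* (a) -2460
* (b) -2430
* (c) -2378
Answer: a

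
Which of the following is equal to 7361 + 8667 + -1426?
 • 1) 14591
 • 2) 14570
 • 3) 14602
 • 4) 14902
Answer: 3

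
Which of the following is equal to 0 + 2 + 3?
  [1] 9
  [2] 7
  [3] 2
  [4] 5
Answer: 4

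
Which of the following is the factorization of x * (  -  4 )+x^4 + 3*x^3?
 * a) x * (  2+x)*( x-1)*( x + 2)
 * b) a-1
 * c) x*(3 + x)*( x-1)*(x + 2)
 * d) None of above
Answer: a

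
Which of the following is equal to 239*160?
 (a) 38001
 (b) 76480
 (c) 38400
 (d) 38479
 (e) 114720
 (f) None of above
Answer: f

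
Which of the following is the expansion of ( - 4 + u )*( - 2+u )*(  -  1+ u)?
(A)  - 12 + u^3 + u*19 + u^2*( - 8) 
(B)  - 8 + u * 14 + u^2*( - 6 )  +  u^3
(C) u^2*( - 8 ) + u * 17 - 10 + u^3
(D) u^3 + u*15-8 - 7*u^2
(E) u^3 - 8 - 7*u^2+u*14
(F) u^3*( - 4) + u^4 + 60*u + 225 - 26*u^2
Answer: E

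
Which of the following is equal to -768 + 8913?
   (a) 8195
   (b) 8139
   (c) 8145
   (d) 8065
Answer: c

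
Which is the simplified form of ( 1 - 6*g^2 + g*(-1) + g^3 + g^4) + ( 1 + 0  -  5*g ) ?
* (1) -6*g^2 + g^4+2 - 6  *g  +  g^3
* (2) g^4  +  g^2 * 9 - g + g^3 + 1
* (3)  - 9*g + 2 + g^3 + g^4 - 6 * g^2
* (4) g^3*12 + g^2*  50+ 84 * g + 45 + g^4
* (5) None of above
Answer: 1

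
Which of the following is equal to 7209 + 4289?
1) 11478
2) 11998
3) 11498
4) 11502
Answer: 3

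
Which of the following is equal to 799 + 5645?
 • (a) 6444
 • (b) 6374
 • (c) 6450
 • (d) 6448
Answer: a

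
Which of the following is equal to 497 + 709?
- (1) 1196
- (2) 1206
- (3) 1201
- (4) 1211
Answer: 2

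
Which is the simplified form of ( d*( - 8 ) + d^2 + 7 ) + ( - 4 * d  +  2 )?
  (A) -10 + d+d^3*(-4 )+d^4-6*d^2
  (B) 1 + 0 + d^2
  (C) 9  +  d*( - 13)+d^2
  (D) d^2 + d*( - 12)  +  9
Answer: D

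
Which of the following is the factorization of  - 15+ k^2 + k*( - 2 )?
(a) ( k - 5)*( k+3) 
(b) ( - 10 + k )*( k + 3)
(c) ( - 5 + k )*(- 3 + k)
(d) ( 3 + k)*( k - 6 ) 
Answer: a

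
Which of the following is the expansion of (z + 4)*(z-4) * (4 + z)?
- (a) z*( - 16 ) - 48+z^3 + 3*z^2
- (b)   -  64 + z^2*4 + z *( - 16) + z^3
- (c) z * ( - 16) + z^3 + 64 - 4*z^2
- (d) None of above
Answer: b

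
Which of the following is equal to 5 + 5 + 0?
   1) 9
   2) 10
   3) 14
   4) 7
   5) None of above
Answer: 2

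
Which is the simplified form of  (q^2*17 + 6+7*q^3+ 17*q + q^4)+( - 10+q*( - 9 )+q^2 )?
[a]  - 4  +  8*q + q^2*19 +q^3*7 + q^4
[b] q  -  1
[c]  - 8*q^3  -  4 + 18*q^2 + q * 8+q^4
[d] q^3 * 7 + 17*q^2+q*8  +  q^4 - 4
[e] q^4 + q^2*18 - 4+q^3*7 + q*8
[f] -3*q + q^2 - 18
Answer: e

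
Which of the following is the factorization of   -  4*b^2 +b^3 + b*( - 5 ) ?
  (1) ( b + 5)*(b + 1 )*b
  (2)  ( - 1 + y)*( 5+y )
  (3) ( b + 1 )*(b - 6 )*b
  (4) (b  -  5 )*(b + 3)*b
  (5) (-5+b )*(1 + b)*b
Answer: 5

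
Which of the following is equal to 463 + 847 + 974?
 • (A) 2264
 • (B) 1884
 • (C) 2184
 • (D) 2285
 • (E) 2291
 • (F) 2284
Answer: F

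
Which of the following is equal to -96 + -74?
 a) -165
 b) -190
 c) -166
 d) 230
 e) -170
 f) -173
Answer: e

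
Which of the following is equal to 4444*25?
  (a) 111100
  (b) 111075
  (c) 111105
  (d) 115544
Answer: a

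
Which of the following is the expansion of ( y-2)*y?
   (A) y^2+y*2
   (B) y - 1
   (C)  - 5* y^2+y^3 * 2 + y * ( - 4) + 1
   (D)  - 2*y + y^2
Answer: D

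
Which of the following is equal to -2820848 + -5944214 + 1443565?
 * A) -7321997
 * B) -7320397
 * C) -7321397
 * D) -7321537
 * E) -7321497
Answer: E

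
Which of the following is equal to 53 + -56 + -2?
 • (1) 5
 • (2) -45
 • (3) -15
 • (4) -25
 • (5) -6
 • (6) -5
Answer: 6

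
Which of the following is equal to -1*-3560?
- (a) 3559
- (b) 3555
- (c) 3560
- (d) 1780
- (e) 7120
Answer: c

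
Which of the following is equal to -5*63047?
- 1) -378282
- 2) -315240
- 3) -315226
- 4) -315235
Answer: 4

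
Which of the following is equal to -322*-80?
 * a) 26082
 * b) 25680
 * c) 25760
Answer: c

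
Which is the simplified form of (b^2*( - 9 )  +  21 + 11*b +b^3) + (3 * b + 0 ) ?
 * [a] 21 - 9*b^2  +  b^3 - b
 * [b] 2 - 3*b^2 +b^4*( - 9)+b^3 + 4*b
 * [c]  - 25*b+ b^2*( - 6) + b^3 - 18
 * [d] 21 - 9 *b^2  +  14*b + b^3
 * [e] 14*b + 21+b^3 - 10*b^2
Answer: d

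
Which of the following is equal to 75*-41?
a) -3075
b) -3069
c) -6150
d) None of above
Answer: a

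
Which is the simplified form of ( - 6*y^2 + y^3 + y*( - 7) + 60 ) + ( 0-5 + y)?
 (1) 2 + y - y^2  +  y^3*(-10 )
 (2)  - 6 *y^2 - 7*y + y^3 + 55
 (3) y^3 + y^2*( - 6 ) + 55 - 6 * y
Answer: 3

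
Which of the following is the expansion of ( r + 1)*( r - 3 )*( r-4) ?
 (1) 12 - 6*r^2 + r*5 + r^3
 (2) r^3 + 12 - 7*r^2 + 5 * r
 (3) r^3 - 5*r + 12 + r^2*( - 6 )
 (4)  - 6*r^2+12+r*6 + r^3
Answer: 1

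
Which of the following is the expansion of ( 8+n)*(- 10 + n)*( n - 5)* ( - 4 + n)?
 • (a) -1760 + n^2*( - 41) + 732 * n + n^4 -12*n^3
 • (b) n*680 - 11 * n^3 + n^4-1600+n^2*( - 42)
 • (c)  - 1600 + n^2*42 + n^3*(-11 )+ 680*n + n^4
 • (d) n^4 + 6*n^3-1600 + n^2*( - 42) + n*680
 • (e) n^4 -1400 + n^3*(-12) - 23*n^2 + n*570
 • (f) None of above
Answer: b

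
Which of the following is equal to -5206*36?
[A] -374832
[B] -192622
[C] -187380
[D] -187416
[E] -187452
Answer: D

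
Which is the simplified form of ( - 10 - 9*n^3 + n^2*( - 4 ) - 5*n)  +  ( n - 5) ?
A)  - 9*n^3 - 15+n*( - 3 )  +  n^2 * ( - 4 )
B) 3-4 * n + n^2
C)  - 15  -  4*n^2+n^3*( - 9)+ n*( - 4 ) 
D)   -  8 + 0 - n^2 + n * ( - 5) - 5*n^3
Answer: C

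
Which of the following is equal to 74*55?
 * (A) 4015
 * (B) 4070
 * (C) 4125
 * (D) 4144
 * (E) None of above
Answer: B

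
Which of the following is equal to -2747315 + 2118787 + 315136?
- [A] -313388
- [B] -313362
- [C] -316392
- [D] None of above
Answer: D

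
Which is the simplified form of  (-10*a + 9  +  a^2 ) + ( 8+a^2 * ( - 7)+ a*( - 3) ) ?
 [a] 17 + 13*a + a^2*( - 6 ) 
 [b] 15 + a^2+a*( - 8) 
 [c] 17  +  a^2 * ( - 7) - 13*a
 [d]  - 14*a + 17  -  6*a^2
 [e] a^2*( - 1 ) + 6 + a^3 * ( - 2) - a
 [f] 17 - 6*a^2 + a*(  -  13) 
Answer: f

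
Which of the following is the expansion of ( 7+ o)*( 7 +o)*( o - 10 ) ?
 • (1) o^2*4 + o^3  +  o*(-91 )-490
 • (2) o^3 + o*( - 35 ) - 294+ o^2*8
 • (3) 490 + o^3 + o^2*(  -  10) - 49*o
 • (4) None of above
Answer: 1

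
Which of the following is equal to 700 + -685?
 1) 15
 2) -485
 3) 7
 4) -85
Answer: 1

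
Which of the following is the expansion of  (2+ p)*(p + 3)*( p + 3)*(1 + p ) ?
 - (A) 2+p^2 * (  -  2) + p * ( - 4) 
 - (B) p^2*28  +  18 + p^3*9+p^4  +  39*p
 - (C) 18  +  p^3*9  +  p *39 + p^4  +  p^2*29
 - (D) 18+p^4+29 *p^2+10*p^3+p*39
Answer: C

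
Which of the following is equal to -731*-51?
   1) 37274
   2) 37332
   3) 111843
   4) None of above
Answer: 4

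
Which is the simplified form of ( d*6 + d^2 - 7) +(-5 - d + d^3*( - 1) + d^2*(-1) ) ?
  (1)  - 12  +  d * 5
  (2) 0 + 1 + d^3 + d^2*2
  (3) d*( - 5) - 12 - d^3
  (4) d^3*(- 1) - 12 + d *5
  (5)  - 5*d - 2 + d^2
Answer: 4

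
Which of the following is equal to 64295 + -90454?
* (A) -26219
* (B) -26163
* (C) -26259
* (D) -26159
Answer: D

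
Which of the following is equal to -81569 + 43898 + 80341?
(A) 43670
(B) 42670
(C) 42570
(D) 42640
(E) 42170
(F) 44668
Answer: B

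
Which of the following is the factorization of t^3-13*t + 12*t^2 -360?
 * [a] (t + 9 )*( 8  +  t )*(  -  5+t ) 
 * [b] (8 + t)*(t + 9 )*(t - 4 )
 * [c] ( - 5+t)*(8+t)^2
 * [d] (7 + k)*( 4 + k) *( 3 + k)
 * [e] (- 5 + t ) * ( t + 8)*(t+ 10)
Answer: a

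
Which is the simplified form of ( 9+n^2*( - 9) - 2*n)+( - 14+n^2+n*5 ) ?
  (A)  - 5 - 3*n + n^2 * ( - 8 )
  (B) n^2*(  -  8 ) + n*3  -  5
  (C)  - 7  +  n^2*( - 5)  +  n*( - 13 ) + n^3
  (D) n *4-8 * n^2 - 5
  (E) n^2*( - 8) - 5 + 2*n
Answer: B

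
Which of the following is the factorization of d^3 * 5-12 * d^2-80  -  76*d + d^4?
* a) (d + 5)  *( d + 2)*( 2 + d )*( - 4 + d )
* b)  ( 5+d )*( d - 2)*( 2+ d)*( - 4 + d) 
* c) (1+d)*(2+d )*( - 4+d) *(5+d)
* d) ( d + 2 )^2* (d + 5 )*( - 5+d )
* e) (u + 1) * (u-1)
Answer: a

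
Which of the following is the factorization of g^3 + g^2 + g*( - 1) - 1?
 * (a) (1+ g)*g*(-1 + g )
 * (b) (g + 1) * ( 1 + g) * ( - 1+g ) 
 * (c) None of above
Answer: b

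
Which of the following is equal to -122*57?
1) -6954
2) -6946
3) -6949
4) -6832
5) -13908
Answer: 1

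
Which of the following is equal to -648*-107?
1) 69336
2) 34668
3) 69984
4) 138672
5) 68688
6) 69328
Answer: 1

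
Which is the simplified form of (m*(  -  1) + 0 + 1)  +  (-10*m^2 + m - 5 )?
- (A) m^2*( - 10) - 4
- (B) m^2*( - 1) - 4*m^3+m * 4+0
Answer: A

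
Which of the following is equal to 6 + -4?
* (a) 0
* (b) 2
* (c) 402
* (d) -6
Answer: b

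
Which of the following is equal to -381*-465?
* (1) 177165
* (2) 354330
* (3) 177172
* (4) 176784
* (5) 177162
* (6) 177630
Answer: 1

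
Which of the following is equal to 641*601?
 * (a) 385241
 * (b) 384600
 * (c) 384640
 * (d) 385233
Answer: a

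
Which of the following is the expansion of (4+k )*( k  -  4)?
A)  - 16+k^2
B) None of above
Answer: A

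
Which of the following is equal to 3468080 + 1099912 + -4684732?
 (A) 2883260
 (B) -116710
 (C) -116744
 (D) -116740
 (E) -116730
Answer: D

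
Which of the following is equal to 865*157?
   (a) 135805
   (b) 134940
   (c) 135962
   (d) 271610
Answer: a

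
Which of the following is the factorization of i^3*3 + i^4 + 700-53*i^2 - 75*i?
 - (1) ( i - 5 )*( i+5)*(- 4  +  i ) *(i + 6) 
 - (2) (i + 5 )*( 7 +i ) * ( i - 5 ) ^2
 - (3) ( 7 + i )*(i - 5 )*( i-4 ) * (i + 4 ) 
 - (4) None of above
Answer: 4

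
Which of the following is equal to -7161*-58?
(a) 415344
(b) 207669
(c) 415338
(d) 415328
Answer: c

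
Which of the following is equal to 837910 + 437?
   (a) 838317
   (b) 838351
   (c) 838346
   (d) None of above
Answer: d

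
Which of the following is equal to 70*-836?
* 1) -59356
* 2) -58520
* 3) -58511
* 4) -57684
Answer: 2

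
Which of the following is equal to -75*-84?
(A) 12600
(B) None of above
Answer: B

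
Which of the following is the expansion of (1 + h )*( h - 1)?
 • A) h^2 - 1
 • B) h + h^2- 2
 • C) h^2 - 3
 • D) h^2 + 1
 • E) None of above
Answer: A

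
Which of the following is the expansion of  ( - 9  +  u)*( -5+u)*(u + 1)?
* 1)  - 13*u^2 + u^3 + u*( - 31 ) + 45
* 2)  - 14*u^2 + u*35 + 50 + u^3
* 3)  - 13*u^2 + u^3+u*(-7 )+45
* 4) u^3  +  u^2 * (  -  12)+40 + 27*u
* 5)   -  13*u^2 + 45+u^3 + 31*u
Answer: 5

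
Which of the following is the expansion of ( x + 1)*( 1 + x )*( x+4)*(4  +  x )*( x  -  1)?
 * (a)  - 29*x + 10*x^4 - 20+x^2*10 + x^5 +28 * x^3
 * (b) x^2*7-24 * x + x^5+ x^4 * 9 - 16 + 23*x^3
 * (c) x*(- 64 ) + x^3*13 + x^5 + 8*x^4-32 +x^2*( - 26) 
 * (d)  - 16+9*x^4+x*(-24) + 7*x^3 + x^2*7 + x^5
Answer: b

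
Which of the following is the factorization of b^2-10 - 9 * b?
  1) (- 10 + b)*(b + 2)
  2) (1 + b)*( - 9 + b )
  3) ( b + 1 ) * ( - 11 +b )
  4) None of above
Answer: 4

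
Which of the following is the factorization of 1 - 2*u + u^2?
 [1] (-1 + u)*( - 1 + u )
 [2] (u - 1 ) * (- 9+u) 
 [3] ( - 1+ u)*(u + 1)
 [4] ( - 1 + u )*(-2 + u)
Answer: 1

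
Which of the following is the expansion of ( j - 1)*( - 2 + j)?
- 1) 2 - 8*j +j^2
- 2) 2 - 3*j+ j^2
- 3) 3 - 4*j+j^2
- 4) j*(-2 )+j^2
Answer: 2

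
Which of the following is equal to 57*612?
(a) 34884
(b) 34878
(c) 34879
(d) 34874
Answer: a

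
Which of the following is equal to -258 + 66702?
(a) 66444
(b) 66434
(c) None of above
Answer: a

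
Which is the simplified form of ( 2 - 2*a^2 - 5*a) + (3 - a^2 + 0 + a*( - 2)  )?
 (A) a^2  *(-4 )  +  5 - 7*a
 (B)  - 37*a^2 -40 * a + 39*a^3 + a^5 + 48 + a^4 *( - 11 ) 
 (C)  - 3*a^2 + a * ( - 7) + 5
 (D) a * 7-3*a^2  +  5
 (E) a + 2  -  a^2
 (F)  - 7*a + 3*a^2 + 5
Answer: C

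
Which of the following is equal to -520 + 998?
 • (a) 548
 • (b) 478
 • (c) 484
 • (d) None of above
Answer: b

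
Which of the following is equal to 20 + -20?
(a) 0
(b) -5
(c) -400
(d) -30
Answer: a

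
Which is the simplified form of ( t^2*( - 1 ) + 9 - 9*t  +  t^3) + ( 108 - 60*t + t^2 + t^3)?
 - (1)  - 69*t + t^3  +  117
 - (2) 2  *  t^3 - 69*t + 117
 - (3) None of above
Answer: 2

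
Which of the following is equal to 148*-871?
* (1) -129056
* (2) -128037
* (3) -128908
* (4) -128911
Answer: 3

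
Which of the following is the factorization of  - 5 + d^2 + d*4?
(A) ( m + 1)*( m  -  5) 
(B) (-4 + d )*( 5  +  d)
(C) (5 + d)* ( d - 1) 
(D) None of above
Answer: C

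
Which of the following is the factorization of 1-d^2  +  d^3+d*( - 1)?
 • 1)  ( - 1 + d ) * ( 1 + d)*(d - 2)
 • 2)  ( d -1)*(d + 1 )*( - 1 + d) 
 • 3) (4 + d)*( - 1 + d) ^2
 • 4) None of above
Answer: 2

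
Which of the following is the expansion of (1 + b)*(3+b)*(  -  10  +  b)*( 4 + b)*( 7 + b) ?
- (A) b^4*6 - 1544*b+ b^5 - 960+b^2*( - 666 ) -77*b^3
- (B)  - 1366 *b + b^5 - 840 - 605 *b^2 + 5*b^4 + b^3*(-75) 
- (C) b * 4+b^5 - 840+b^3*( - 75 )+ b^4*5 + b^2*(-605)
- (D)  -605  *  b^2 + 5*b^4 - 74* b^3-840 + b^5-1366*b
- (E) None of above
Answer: B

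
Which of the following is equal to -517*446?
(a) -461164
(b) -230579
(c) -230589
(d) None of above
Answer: d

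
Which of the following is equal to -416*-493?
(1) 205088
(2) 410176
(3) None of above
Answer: 1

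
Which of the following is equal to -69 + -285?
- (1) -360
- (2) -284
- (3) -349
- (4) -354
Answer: 4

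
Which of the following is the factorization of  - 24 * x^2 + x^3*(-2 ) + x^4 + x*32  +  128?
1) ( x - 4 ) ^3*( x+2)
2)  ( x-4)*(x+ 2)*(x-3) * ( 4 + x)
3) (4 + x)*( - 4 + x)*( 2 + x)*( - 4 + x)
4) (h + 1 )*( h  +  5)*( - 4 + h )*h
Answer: 3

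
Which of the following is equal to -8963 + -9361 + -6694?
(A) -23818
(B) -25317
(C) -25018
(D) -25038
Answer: C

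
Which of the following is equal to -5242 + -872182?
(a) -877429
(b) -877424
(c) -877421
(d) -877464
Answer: b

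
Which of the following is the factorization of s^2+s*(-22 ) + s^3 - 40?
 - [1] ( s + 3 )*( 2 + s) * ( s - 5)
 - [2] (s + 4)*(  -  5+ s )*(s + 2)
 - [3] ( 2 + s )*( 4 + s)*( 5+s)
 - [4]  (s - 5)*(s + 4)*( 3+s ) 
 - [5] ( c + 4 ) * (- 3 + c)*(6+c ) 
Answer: 2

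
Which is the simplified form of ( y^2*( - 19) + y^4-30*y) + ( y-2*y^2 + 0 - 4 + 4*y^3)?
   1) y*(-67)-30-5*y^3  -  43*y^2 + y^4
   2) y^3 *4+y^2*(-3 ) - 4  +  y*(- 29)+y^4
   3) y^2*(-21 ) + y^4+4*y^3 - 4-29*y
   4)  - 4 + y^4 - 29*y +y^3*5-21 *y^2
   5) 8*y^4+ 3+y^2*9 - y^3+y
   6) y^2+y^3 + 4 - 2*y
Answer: 3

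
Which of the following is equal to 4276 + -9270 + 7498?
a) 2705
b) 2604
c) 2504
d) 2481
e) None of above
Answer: c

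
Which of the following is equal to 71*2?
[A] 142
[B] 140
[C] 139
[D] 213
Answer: A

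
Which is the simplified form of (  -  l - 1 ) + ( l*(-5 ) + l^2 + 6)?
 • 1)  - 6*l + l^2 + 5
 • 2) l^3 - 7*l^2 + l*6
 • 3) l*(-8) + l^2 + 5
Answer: 1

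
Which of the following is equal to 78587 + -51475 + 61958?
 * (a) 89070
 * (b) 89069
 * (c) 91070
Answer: a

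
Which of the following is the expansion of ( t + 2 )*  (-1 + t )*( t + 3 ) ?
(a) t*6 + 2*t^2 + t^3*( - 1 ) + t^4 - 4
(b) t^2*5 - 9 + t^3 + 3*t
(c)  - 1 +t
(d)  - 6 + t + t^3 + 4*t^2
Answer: d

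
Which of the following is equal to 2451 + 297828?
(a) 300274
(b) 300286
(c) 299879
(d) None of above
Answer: d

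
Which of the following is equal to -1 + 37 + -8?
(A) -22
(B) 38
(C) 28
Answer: C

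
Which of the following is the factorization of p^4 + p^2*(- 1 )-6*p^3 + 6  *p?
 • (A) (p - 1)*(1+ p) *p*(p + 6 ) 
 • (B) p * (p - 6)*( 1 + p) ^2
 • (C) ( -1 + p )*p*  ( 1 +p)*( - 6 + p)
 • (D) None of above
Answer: C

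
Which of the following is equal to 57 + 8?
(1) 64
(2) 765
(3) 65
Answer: 3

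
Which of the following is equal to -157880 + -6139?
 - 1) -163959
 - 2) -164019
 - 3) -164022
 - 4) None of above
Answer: 2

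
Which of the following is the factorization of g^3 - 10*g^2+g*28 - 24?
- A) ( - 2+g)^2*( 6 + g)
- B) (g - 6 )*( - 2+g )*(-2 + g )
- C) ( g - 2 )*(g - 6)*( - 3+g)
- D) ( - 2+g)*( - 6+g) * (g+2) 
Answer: B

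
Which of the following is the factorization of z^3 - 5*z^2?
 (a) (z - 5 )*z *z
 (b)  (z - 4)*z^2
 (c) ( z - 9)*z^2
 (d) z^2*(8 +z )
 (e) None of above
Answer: a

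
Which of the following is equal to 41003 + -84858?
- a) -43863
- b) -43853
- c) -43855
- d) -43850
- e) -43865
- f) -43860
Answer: c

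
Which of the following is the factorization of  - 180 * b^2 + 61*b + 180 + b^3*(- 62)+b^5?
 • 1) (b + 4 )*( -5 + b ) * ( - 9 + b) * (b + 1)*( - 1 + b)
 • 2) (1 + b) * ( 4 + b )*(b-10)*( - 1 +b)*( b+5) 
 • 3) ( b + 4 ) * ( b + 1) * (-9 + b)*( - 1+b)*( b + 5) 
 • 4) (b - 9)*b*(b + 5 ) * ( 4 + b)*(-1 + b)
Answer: 3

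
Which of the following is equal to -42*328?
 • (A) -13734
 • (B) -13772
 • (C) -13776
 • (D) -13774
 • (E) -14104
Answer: C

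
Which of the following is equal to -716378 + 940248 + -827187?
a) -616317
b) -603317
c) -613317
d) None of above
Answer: b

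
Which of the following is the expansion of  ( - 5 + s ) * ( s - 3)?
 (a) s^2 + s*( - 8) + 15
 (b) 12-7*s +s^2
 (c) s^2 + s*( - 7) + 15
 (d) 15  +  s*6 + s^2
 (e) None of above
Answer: a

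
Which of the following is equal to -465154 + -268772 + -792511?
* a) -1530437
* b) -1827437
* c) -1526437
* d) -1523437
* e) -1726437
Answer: c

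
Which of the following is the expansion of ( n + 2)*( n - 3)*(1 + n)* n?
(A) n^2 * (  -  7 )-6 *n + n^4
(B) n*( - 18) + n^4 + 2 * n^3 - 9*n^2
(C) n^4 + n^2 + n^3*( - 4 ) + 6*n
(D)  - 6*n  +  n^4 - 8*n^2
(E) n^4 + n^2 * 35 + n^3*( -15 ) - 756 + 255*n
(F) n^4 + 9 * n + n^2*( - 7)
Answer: A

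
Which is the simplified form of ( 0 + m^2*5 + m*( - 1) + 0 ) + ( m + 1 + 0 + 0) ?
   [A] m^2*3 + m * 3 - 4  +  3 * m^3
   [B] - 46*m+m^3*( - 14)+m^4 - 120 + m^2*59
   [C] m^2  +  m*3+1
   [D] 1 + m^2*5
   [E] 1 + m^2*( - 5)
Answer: D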